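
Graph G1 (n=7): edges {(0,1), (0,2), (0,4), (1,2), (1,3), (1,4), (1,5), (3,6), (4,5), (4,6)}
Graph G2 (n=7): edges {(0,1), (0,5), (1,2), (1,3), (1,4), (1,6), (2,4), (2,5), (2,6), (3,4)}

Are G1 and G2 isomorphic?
Yes, isomorphic

The graphs are isomorphic.
One valid mapping φ: V(G1) → V(G2): 0→4, 1→1, 2→3, 3→0, 4→2, 5→6, 6→5

Verify φ preserves adjacency — for each edge of G1, its image is an edge of G2:
  (0,1) → (φ(0),φ(1)) = (1,4) ∈ E(G2) ✓
  (0,2) → (φ(0),φ(2)) = (3,4) ∈ E(G2) ✓
  (0,4) → (φ(0),φ(4)) = (2,4) ∈ E(G2) ✓
  (1,2) → (φ(1),φ(2)) = (1,3) ∈ E(G2) ✓
  (1,3) → (φ(1),φ(3)) = (0,1) ∈ E(G2) ✓
  (1,4) → (φ(1),φ(4)) = (1,2) ∈ E(G2) ✓
  (1,5) → (φ(1),φ(5)) = (1,6) ∈ E(G2) ✓
  (3,6) → (φ(3),φ(6)) = (0,5) ∈ E(G2) ✓
  (4,5) → (φ(4),φ(5)) = (2,6) ∈ E(G2) ✓
  (4,6) → (φ(4),φ(6)) = (2,5) ∈ E(G2) ✓
All 10 edges of G1 map to edges of G2, and |E(G1)| = |E(G2)| = 10, so φ is a bijection on edges as well as vertices. Hence G1 ≅ G2.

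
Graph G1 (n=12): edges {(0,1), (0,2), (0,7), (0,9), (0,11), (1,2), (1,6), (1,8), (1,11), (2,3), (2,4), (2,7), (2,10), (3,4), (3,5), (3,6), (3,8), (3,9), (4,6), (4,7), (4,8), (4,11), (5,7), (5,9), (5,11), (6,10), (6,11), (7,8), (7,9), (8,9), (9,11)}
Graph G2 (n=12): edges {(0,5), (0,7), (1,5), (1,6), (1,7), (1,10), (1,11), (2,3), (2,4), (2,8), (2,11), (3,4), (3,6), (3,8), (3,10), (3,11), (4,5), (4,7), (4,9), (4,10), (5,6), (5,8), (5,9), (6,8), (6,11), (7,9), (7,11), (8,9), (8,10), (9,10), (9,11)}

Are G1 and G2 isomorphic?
Yes, isomorphic

The graphs are isomorphic.
One valid mapping φ: V(G1) → V(G2): 0→6, 1→1, 2→5, 3→4, 4→9, 5→2, 6→7, 7→8, 8→10, 9→3, 10→0, 11→11

Verify φ preserves adjacency — for each edge of G1, its image is an edge of G2:
  (0,1) → (φ(0),φ(1)) = (1,6) ∈ E(G2) ✓
  (0,2) → (φ(0),φ(2)) = (5,6) ∈ E(G2) ✓
  (0,7) → (φ(0),φ(7)) = (6,8) ∈ E(G2) ✓
  (0,9) → (φ(0),φ(9)) = (3,6) ∈ E(G2) ✓
  (0,11) → (φ(0),φ(11)) = (6,11) ∈ E(G2) ✓
  (1,2) → (φ(1),φ(2)) = (1,5) ∈ E(G2) ✓
  (1,6) → (φ(1),φ(6)) = (1,7) ∈ E(G2) ✓
  (1,8) → (φ(1),φ(8)) = (1,10) ∈ E(G2) ✓
  (1,11) → (φ(1),φ(11)) = (1,11) ∈ E(G2) ✓
  (2,3) → (φ(2),φ(3)) = (4,5) ∈ E(G2) ✓
  (2,4) → (φ(2),φ(4)) = (5,9) ∈ E(G2) ✓
  (2,7) → (φ(2),φ(7)) = (5,8) ∈ E(G2) ✓
  (2,10) → (φ(2),φ(10)) = (0,5) ∈ E(G2) ✓
  (3,4) → (φ(3),φ(4)) = (4,9) ∈ E(G2) ✓
  (3,5) → (φ(3),φ(5)) = (2,4) ∈ E(G2) ✓
  (3,6) → (φ(3),φ(6)) = (4,7) ∈ E(G2) ✓
  (3,8) → (φ(3),φ(8)) = (4,10) ∈ E(G2) ✓
  (3,9) → (φ(3),φ(9)) = (3,4) ∈ E(G2) ✓
  (4,6) → (φ(4),φ(6)) = (7,9) ∈ E(G2) ✓
  (4,7) → (φ(4),φ(7)) = (8,9) ∈ E(G2) ✓
  (4,8) → (φ(4),φ(8)) = (9,10) ∈ E(G2) ✓
  (4,11) → (φ(4),φ(11)) = (9,11) ∈ E(G2) ✓
  (5,7) → (φ(5),φ(7)) = (2,8) ∈ E(G2) ✓
  (5,9) → (φ(5),φ(9)) = (2,3) ∈ E(G2) ✓
  (5,11) → (φ(5),φ(11)) = (2,11) ∈ E(G2) ✓
  (6,10) → (φ(6),φ(10)) = (0,7) ∈ E(G2) ✓
  (6,11) → (φ(6),φ(11)) = (7,11) ∈ E(G2) ✓
  (7,8) → (φ(7),φ(8)) = (8,10) ∈ E(G2) ✓
  (7,9) → (φ(7),φ(9)) = (3,8) ∈ E(G2) ✓
  (8,9) → (φ(8),φ(9)) = (3,10) ∈ E(G2) ✓
  (9,11) → (φ(9),φ(11)) = (3,11) ∈ E(G2) ✓
All 31 edges of G1 map to edges of G2, and |E(G1)| = |E(G2)| = 31, so φ is a bijection on edges as well as vertices. Hence G1 ≅ G2.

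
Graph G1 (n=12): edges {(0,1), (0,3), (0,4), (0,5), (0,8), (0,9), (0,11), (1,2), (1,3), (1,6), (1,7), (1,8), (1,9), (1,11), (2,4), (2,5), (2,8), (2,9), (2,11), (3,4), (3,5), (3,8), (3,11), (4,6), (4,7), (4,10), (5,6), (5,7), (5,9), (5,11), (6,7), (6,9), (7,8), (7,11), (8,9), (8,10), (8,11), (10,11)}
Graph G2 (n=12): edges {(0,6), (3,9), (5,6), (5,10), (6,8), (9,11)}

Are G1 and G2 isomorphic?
No, not isomorphic

The graphs are NOT isomorphic.

Connected components of G1: 1 component(s) with vertex sets [[0, 1, 2, 3, 4, 5, 6, 7, 8, 9, 10, 11]], sizes [12].
Connected components of G2: 6 component(s) with vertex sets [[1], [2], [4], [7], [3, 9, 11], [0, 5, 6, 8, 10]], sizes [1, 1, 1, 1, 3, 5].
The number of connected components (and the multiset of component sizes) is an isomorphism invariant — an isomorphism maps each component of G1 bijectively onto a component of G2. Since G1 has 1 component(s) and G2 has 6, they cannot be isomorphic.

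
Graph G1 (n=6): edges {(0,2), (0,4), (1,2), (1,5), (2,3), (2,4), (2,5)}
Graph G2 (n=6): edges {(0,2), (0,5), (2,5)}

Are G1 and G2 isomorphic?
No, not isomorphic

The graphs are NOT isomorphic.

Degrees in G1: deg(0)=2, deg(1)=2, deg(2)=5, deg(3)=1, deg(4)=2, deg(5)=2.
Sorted degree sequence of G1: [5, 2, 2, 2, 2, 1].
Degrees in G2: deg(0)=2, deg(1)=0, deg(2)=2, deg(3)=0, deg(4)=0, deg(5)=2.
Sorted degree sequence of G2: [2, 2, 2, 0, 0, 0].
The (sorted) degree sequence is an isomorphism invariant, so since G1 and G2 have different degree sequences they cannot be isomorphic.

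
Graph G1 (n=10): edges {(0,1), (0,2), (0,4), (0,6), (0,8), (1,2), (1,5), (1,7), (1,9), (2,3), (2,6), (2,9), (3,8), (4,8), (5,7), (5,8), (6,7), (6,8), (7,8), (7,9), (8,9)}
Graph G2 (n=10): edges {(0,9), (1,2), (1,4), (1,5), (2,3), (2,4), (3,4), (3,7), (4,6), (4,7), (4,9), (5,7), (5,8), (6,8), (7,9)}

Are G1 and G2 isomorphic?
No, not isomorphic

The graphs are NOT isomorphic.

Counting triangles (3-cliques): G1 has 10, G2 has 4.
Triangle count is an isomorphism invariant, so differing triangle counts rule out isomorphism.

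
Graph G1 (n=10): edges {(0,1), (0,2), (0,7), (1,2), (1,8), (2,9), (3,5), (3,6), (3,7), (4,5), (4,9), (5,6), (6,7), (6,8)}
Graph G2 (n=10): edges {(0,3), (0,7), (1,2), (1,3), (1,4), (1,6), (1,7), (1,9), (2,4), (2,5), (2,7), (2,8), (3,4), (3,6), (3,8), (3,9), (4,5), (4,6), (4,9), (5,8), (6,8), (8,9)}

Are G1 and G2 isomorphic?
No, not isomorphic

The graphs are NOT isomorphic.

Counting triangles (3-cliques): G1 has 3, G2 has 13.
Triangle count is an isomorphism invariant, so differing triangle counts rule out isomorphism.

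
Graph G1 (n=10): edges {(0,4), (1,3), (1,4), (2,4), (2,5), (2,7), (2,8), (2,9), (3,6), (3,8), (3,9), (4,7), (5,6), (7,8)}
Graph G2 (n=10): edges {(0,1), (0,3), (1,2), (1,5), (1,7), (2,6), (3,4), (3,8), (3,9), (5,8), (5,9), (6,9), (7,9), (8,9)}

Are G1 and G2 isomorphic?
Yes, isomorphic

The graphs are isomorphic.
One valid mapping φ: V(G1) → V(G2): 0→4, 1→0, 2→9, 3→1, 4→3, 5→6, 6→2, 7→8, 8→5, 9→7

Verify φ preserves adjacency — for each edge of G1, its image is an edge of G2:
  (0,4) → (φ(0),φ(4)) = (3,4) ∈ E(G2) ✓
  (1,3) → (φ(1),φ(3)) = (0,1) ∈ E(G2) ✓
  (1,4) → (φ(1),φ(4)) = (0,3) ∈ E(G2) ✓
  (2,4) → (φ(2),φ(4)) = (3,9) ∈ E(G2) ✓
  (2,5) → (φ(2),φ(5)) = (6,9) ∈ E(G2) ✓
  (2,7) → (φ(2),φ(7)) = (8,9) ∈ E(G2) ✓
  (2,8) → (φ(2),φ(8)) = (5,9) ∈ E(G2) ✓
  (2,9) → (φ(2),φ(9)) = (7,9) ∈ E(G2) ✓
  (3,6) → (φ(3),φ(6)) = (1,2) ∈ E(G2) ✓
  (3,8) → (φ(3),φ(8)) = (1,5) ∈ E(G2) ✓
  (3,9) → (φ(3),φ(9)) = (1,7) ∈ E(G2) ✓
  (4,7) → (φ(4),φ(7)) = (3,8) ∈ E(G2) ✓
  (5,6) → (φ(5),φ(6)) = (2,6) ∈ E(G2) ✓
  (7,8) → (φ(7),φ(8)) = (5,8) ∈ E(G2) ✓
All 14 edges of G1 map to edges of G2, and |E(G1)| = |E(G2)| = 14, so φ is a bijection on edges as well as vertices. Hence G1 ≅ G2.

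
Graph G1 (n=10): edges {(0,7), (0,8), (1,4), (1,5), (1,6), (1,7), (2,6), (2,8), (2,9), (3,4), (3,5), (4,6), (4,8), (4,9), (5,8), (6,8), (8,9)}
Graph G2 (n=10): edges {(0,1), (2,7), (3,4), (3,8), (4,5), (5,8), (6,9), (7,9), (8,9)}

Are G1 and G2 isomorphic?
No, not isomorphic

The graphs are NOT isomorphic.

Connected components of G1: 1 component(s) with vertex sets [[0, 1, 2, 3, 4, 5, 6, 7, 8, 9]], sizes [10].
Connected components of G2: 2 component(s) with vertex sets [[0, 1], [2, 3, 4, 5, 6, 7, 8, 9]], sizes [2, 8].
The number of connected components (and the multiset of component sizes) is an isomorphism invariant — an isomorphism maps each component of G1 bijectively onto a component of G2. Since G1 has 1 component(s) and G2 has 2, they cannot be isomorphic.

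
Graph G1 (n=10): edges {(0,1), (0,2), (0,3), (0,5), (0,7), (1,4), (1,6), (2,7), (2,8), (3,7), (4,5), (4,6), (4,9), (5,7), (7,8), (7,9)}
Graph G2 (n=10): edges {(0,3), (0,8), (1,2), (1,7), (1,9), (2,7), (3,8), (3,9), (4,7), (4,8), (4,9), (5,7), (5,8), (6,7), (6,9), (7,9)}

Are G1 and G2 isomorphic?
Yes, isomorphic

The graphs are isomorphic.
One valid mapping φ: V(G1) → V(G2): 0→9, 1→3, 2→1, 3→6, 4→8, 5→4, 6→0, 7→7, 8→2, 9→5

Verify φ preserves adjacency — for each edge of G1, its image is an edge of G2:
  (0,1) → (φ(0),φ(1)) = (3,9) ∈ E(G2) ✓
  (0,2) → (φ(0),φ(2)) = (1,9) ∈ E(G2) ✓
  (0,3) → (φ(0),φ(3)) = (6,9) ∈ E(G2) ✓
  (0,5) → (φ(0),φ(5)) = (4,9) ∈ E(G2) ✓
  (0,7) → (φ(0),φ(7)) = (7,9) ∈ E(G2) ✓
  (1,4) → (φ(1),φ(4)) = (3,8) ∈ E(G2) ✓
  (1,6) → (φ(1),φ(6)) = (0,3) ∈ E(G2) ✓
  (2,7) → (φ(2),φ(7)) = (1,7) ∈ E(G2) ✓
  (2,8) → (φ(2),φ(8)) = (1,2) ∈ E(G2) ✓
  (3,7) → (φ(3),φ(7)) = (6,7) ∈ E(G2) ✓
  (4,5) → (φ(4),φ(5)) = (4,8) ∈ E(G2) ✓
  (4,6) → (φ(4),φ(6)) = (0,8) ∈ E(G2) ✓
  (4,9) → (φ(4),φ(9)) = (5,8) ∈ E(G2) ✓
  (5,7) → (φ(5),φ(7)) = (4,7) ∈ E(G2) ✓
  (7,8) → (φ(7),φ(8)) = (2,7) ∈ E(G2) ✓
  (7,9) → (φ(7),φ(9)) = (5,7) ∈ E(G2) ✓
All 16 edges of G1 map to edges of G2, and |E(G1)| = |E(G2)| = 16, so φ is a bijection on edges as well as vertices. Hence G1 ≅ G2.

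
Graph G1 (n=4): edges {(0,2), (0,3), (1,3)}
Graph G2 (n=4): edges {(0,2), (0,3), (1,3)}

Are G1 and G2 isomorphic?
Yes, isomorphic

The graphs are isomorphic.
One valid mapping φ: V(G1) → V(G2): 0→0, 1→1, 2→2, 3→3

Verify φ preserves adjacency — for each edge of G1, its image is an edge of G2:
  (0,2) → (φ(0),φ(2)) = (0,2) ∈ E(G2) ✓
  (0,3) → (φ(0),φ(3)) = (0,3) ∈ E(G2) ✓
  (1,3) → (φ(1),φ(3)) = (1,3) ∈ E(G2) ✓
All 3 edges of G1 map to edges of G2, and |E(G1)| = |E(G2)| = 3, so φ is a bijection on edges as well as vertices. Hence G1 ≅ G2.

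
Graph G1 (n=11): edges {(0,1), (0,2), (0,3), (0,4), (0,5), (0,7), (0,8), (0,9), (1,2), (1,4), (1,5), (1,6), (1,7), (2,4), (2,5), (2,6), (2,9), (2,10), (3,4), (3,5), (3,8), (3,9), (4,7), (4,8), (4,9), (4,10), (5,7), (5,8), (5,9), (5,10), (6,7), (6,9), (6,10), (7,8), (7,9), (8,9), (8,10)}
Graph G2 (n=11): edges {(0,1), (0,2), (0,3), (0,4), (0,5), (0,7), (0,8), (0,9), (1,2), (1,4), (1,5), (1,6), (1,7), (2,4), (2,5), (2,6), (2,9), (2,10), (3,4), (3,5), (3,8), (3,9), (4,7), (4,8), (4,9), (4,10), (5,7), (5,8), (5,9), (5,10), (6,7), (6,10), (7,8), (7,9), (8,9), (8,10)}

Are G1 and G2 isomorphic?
No, not isomorphic

The graphs are NOT isomorphic.

Counting edges: G1 has 37 edge(s); G2 has 36 edge(s).
Edge count is an isomorphism invariant (a bijection on vertices induces a bijection on edges), so differing edge counts rule out isomorphism.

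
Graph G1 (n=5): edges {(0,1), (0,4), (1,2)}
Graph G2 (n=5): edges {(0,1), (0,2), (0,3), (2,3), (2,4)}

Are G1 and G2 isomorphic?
No, not isomorphic

The graphs are NOT isomorphic.

Counting triangles (3-cliques): G1 has 0, G2 has 1.
Triangle count is an isomorphism invariant, so differing triangle counts rule out isomorphism.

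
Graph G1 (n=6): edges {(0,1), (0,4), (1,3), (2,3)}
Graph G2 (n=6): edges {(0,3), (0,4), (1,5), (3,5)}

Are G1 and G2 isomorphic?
Yes, isomorphic

The graphs are isomorphic.
One valid mapping φ: V(G1) → V(G2): 0→0, 1→3, 2→1, 3→5, 4→4, 5→2

Verify φ preserves adjacency — for each edge of G1, its image is an edge of G2:
  (0,1) → (φ(0),φ(1)) = (0,3) ∈ E(G2) ✓
  (0,4) → (φ(0),φ(4)) = (0,4) ∈ E(G2) ✓
  (1,3) → (φ(1),φ(3)) = (3,5) ∈ E(G2) ✓
  (2,3) → (φ(2),φ(3)) = (1,5) ∈ E(G2) ✓
All 4 edges of G1 map to edges of G2, and |E(G1)| = |E(G2)| = 4, so φ is a bijection on edges as well as vertices. Hence G1 ≅ G2.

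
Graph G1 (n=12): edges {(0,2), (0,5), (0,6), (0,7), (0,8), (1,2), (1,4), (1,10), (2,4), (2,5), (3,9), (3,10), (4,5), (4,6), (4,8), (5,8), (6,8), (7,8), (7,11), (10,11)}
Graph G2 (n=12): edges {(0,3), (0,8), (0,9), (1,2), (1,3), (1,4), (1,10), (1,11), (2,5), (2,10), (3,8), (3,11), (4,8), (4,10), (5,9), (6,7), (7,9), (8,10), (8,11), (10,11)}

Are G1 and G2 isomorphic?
Yes, isomorphic

The graphs are isomorphic.
One valid mapping φ: V(G1) → V(G2): 0→1, 1→0, 2→3, 3→7, 4→8, 5→11, 6→4, 7→2, 8→10, 9→6, 10→9, 11→5

Verify φ preserves adjacency — for each edge of G1, its image is an edge of G2:
  (0,2) → (φ(0),φ(2)) = (1,3) ∈ E(G2) ✓
  (0,5) → (φ(0),φ(5)) = (1,11) ∈ E(G2) ✓
  (0,6) → (φ(0),φ(6)) = (1,4) ∈ E(G2) ✓
  (0,7) → (φ(0),φ(7)) = (1,2) ∈ E(G2) ✓
  (0,8) → (φ(0),φ(8)) = (1,10) ∈ E(G2) ✓
  (1,2) → (φ(1),φ(2)) = (0,3) ∈ E(G2) ✓
  (1,4) → (φ(1),φ(4)) = (0,8) ∈ E(G2) ✓
  (1,10) → (φ(1),φ(10)) = (0,9) ∈ E(G2) ✓
  (2,4) → (φ(2),φ(4)) = (3,8) ∈ E(G2) ✓
  (2,5) → (φ(2),φ(5)) = (3,11) ∈ E(G2) ✓
  (3,9) → (φ(3),φ(9)) = (6,7) ∈ E(G2) ✓
  (3,10) → (φ(3),φ(10)) = (7,9) ∈ E(G2) ✓
  (4,5) → (φ(4),φ(5)) = (8,11) ∈ E(G2) ✓
  (4,6) → (φ(4),φ(6)) = (4,8) ∈ E(G2) ✓
  (4,8) → (φ(4),φ(8)) = (8,10) ∈ E(G2) ✓
  (5,8) → (φ(5),φ(8)) = (10,11) ∈ E(G2) ✓
  (6,8) → (φ(6),φ(8)) = (4,10) ∈ E(G2) ✓
  (7,8) → (φ(7),φ(8)) = (2,10) ∈ E(G2) ✓
  (7,11) → (φ(7),φ(11)) = (2,5) ∈ E(G2) ✓
  (10,11) → (φ(10),φ(11)) = (5,9) ∈ E(G2) ✓
All 20 edges of G1 map to edges of G2, and |E(G1)| = |E(G2)| = 20, so φ is a bijection on edges as well as vertices. Hence G1 ≅ G2.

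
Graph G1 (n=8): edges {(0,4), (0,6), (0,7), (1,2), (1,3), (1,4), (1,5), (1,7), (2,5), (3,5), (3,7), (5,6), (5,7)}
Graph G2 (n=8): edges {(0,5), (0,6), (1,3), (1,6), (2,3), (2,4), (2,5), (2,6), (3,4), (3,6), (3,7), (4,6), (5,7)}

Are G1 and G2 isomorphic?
Yes, isomorphic

The graphs are isomorphic.
One valid mapping φ: V(G1) → V(G2): 0→5, 1→6, 2→1, 3→4, 4→0, 5→3, 6→7, 7→2

Verify φ preserves adjacency — for each edge of G1, its image is an edge of G2:
  (0,4) → (φ(0),φ(4)) = (0,5) ∈ E(G2) ✓
  (0,6) → (φ(0),φ(6)) = (5,7) ∈ E(G2) ✓
  (0,7) → (φ(0),φ(7)) = (2,5) ∈ E(G2) ✓
  (1,2) → (φ(1),φ(2)) = (1,6) ∈ E(G2) ✓
  (1,3) → (φ(1),φ(3)) = (4,6) ∈ E(G2) ✓
  (1,4) → (φ(1),φ(4)) = (0,6) ∈ E(G2) ✓
  (1,5) → (φ(1),φ(5)) = (3,6) ∈ E(G2) ✓
  (1,7) → (φ(1),φ(7)) = (2,6) ∈ E(G2) ✓
  (2,5) → (φ(2),φ(5)) = (1,3) ∈ E(G2) ✓
  (3,5) → (φ(3),φ(5)) = (3,4) ∈ E(G2) ✓
  (3,7) → (φ(3),φ(7)) = (2,4) ∈ E(G2) ✓
  (5,6) → (φ(5),φ(6)) = (3,7) ∈ E(G2) ✓
  (5,7) → (φ(5),φ(7)) = (2,3) ∈ E(G2) ✓
All 13 edges of G1 map to edges of G2, and |E(G1)| = |E(G2)| = 13, so φ is a bijection on edges as well as vertices. Hence G1 ≅ G2.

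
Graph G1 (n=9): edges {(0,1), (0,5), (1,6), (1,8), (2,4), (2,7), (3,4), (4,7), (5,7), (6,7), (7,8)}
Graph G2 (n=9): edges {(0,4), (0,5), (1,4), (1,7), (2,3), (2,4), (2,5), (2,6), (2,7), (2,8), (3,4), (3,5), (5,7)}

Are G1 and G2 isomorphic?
No, not isomorphic

The graphs are NOT isomorphic.

Counting triangles (3-cliques): G1 has 1, G2 has 3.
Triangle count is an isomorphism invariant, so differing triangle counts rule out isomorphism.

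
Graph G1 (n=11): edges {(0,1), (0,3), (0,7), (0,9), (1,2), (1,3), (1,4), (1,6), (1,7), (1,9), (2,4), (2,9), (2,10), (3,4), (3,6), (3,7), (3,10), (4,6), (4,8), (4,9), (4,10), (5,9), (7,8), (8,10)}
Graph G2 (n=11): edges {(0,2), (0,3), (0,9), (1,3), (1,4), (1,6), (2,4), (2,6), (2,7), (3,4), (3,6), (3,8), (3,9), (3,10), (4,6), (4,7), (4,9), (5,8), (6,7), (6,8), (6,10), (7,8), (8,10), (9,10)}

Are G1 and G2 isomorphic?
Yes, isomorphic

The graphs are isomorphic.
One valid mapping φ: V(G1) → V(G2): 0→7, 1→6, 2→10, 3→4, 4→3, 5→5, 6→1, 7→2, 8→0, 9→8, 10→9

Verify φ preserves adjacency — for each edge of G1, its image is an edge of G2:
  (0,1) → (φ(0),φ(1)) = (6,7) ∈ E(G2) ✓
  (0,3) → (φ(0),φ(3)) = (4,7) ∈ E(G2) ✓
  (0,7) → (φ(0),φ(7)) = (2,7) ∈ E(G2) ✓
  (0,9) → (φ(0),φ(9)) = (7,8) ∈ E(G2) ✓
  (1,2) → (φ(1),φ(2)) = (6,10) ∈ E(G2) ✓
  (1,3) → (φ(1),φ(3)) = (4,6) ∈ E(G2) ✓
  (1,4) → (φ(1),φ(4)) = (3,6) ∈ E(G2) ✓
  (1,6) → (φ(1),φ(6)) = (1,6) ∈ E(G2) ✓
  (1,7) → (φ(1),φ(7)) = (2,6) ∈ E(G2) ✓
  (1,9) → (φ(1),φ(9)) = (6,8) ∈ E(G2) ✓
  (2,4) → (φ(2),φ(4)) = (3,10) ∈ E(G2) ✓
  (2,9) → (φ(2),φ(9)) = (8,10) ∈ E(G2) ✓
  (2,10) → (φ(2),φ(10)) = (9,10) ∈ E(G2) ✓
  (3,4) → (φ(3),φ(4)) = (3,4) ∈ E(G2) ✓
  (3,6) → (φ(3),φ(6)) = (1,4) ∈ E(G2) ✓
  (3,7) → (φ(3),φ(7)) = (2,4) ∈ E(G2) ✓
  (3,10) → (φ(3),φ(10)) = (4,9) ∈ E(G2) ✓
  (4,6) → (φ(4),φ(6)) = (1,3) ∈ E(G2) ✓
  (4,8) → (φ(4),φ(8)) = (0,3) ∈ E(G2) ✓
  (4,9) → (φ(4),φ(9)) = (3,8) ∈ E(G2) ✓
  (4,10) → (φ(4),φ(10)) = (3,9) ∈ E(G2) ✓
  (5,9) → (φ(5),φ(9)) = (5,8) ∈ E(G2) ✓
  (7,8) → (φ(7),φ(8)) = (0,2) ∈ E(G2) ✓
  (8,10) → (φ(8),φ(10)) = (0,9) ∈ E(G2) ✓
All 24 edges of G1 map to edges of G2, and |E(G1)| = |E(G2)| = 24, so φ is a bijection on edges as well as vertices. Hence G1 ≅ G2.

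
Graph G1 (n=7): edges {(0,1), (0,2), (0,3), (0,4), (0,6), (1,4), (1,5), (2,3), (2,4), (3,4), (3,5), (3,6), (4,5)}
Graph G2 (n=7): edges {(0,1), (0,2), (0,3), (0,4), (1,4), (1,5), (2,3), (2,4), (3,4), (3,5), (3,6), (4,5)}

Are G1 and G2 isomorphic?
No, not isomorphic

The graphs are NOT isomorphic.

Counting edges: G1 has 13 edge(s); G2 has 12 edge(s).
Edge count is an isomorphism invariant (a bijection on vertices induces a bijection on edges), so differing edge counts rule out isomorphism.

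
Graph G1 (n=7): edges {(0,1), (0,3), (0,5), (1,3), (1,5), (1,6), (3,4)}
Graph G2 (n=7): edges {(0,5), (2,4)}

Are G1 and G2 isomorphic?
No, not isomorphic

The graphs are NOT isomorphic.

Connected components of G1: 2 component(s) with vertex sets [[2], [0, 1, 3, 4, 5, 6]], sizes [1, 6].
Connected components of G2: 5 component(s) with vertex sets [[1], [3], [6], [0, 5], [2, 4]], sizes [1, 1, 1, 2, 2].
The number of connected components (and the multiset of component sizes) is an isomorphism invariant — an isomorphism maps each component of G1 bijectively onto a component of G2. Since G1 has 2 component(s) and G2 has 5, they cannot be isomorphic.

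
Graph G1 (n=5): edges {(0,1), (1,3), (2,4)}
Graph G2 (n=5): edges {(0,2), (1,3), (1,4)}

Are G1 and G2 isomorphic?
Yes, isomorphic

The graphs are isomorphic.
One valid mapping φ: V(G1) → V(G2): 0→4, 1→1, 2→0, 3→3, 4→2

Verify φ preserves adjacency — for each edge of G1, its image is an edge of G2:
  (0,1) → (φ(0),φ(1)) = (1,4) ∈ E(G2) ✓
  (1,3) → (φ(1),φ(3)) = (1,3) ∈ E(G2) ✓
  (2,4) → (φ(2),φ(4)) = (0,2) ∈ E(G2) ✓
All 3 edges of G1 map to edges of G2, and |E(G1)| = |E(G2)| = 3, so φ is a bijection on edges as well as vertices. Hence G1 ≅ G2.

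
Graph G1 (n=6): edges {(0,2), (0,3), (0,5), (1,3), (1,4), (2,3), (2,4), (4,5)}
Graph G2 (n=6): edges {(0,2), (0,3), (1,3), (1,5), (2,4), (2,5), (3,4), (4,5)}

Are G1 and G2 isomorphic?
Yes, isomorphic

The graphs are isomorphic.
One valid mapping φ: V(G1) → V(G2): 0→2, 1→1, 2→4, 3→5, 4→3, 5→0

Verify φ preserves adjacency — for each edge of G1, its image is an edge of G2:
  (0,2) → (φ(0),φ(2)) = (2,4) ∈ E(G2) ✓
  (0,3) → (φ(0),φ(3)) = (2,5) ∈ E(G2) ✓
  (0,5) → (φ(0),φ(5)) = (0,2) ∈ E(G2) ✓
  (1,3) → (φ(1),φ(3)) = (1,5) ∈ E(G2) ✓
  (1,4) → (φ(1),φ(4)) = (1,3) ∈ E(G2) ✓
  (2,3) → (φ(2),φ(3)) = (4,5) ∈ E(G2) ✓
  (2,4) → (φ(2),φ(4)) = (3,4) ∈ E(G2) ✓
  (4,5) → (φ(4),φ(5)) = (0,3) ∈ E(G2) ✓
All 8 edges of G1 map to edges of G2, and |E(G1)| = |E(G2)| = 8, so φ is a bijection on edges as well as vertices. Hence G1 ≅ G2.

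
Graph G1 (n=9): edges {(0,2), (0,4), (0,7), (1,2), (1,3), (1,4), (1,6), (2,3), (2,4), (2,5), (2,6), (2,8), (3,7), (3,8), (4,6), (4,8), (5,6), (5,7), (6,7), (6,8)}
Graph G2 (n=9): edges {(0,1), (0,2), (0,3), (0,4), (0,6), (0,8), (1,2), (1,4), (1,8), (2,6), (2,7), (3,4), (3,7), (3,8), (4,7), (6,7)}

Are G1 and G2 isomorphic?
No, not isomorphic

The graphs are NOT isomorphic.

Counting triangles (3-cliques): G1 has 12, G2 has 8.
Triangle count is an isomorphism invariant, so differing triangle counts rule out isomorphism.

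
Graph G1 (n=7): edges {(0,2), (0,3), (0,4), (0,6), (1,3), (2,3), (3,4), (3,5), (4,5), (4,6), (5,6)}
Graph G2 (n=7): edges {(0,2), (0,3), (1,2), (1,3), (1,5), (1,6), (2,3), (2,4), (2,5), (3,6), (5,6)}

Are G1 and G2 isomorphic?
Yes, isomorphic

The graphs are isomorphic.
One valid mapping φ: V(G1) → V(G2): 0→3, 1→4, 2→0, 3→2, 4→1, 5→5, 6→6

Verify φ preserves adjacency — for each edge of G1, its image is an edge of G2:
  (0,2) → (φ(0),φ(2)) = (0,3) ∈ E(G2) ✓
  (0,3) → (φ(0),φ(3)) = (2,3) ∈ E(G2) ✓
  (0,4) → (φ(0),φ(4)) = (1,3) ∈ E(G2) ✓
  (0,6) → (φ(0),φ(6)) = (3,6) ∈ E(G2) ✓
  (1,3) → (φ(1),φ(3)) = (2,4) ∈ E(G2) ✓
  (2,3) → (φ(2),φ(3)) = (0,2) ∈ E(G2) ✓
  (3,4) → (φ(3),φ(4)) = (1,2) ∈ E(G2) ✓
  (3,5) → (φ(3),φ(5)) = (2,5) ∈ E(G2) ✓
  (4,5) → (φ(4),φ(5)) = (1,5) ∈ E(G2) ✓
  (4,6) → (φ(4),φ(6)) = (1,6) ∈ E(G2) ✓
  (5,6) → (φ(5),φ(6)) = (5,6) ∈ E(G2) ✓
All 11 edges of G1 map to edges of G2, and |E(G1)| = |E(G2)| = 11, so φ is a bijection on edges as well as vertices. Hence G1 ≅ G2.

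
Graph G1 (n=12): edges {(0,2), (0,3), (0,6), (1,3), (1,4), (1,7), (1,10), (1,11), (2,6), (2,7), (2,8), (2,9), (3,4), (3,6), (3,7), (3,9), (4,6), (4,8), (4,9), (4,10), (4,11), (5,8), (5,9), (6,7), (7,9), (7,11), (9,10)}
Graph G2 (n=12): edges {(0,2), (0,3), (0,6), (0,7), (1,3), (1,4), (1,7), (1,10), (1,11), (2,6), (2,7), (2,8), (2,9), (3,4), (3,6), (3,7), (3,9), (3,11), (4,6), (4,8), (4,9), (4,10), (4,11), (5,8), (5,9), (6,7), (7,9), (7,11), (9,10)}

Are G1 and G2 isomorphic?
No, not isomorphic

The graphs are NOT isomorphic.

Counting edges: G1 has 27 edge(s); G2 has 29 edge(s).
Edge count is an isomorphism invariant (a bijection on vertices induces a bijection on edges), so differing edge counts rule out isomorphism.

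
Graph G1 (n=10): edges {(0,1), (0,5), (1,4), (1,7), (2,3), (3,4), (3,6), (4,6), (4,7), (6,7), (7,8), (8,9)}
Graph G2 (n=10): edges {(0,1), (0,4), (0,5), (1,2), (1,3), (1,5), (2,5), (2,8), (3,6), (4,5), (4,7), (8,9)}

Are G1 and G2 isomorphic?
Yes, isomorphic

The graphs are isomorphic.
One valid mapping φ: V(G1) → V(G2): 0→8, 1→2, 2→7, 3→4, 4→5, 5→9, 6→0, 7→1, 8→3, 9→6

Verify φ preserves adjacency — for each edge of G1, its image is an edge of G2:
  (0,1) → (φ(0),φ(1)) = (2,8) ∈ E(G2) ✓
  (0,5) → (φ(0),φ(5)) = (8,9) ∈ E(G2) ✓
  (1,4) → (φ(1),φ(4)) = (2,5) ∈ E(G2) ✓
  (1,7) → (φ(1),φ(7)) = (1,2) ∈ E(G2) ✓
  (2,3) → (φ(2),φ(3)) = (4,7) ∈ E(G2) ✓
  (3,4) → (φ(3),φ(4)) = (4,5) ∈ E(G2) ✓
  (3,6) → (φ(3),φ(6)) = (0,4) ∈ E(G2) ✓
  (4,6) → (φ(4),φ(6)) = (0,5) ∈ E(G2) ✓
  (4,7) → (φ(4),φ(7)) = (1,5) ∈ E(G2) ✓
  (6,7) → (φ(6),φ(7)) = (0,1) ∈ E(G2) ✓
  (7,8) → (φ(7),φ(8)) = (1,3) ∈ E(G2) ✓
  (8,9) → (φ(8),φ(9)) = (3,6) ∈ E(G2) ✓
All 12 edges of G1 map to edges of G2, and |E(G1)| = |E(G2)| = 12, so φ is a bijection on edges as well as vertices. Hence G1 ≅ G2.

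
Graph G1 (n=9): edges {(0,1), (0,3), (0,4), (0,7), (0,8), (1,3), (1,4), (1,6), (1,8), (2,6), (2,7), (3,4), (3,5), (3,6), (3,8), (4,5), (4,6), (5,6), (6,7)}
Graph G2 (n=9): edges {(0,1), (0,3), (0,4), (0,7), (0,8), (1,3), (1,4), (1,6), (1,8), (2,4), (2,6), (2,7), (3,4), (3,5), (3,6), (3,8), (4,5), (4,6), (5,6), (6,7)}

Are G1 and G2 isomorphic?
No, not isomorphic

The graphs are NOT isomorphic.

Counting edges: G1 has 19 edge(s); G2 has 20 edge(s).
Edge count is an isomorphism invariant (a bijection on vertices induces a bijection on edges), so differing edge counts rule out isomorphism.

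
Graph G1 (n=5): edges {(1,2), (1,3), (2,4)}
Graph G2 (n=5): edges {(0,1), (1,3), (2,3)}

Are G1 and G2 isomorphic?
Yes, isomorphic

The graphs are isomorphic.
One valid mapping φ: V(G1) → V(G2): 0→4, 1→3, 2→1, 3→2, 4→0

Verify φ preserves adjacency — for each edge of G1, its image is an edge of G2:
  (1,2) → (φ(1),φ(2)) = (1,3) ∈ E(G2) ✓
  (1,3) → (φ(1),φ(3)) = (2,3) ∈ E(G2) ✓
  (2,4) → (φ(2),φ(4)) = (0,1) ∈ E(G2) ✓
All 3 edges of G1 map to edges of G2, and |E(G1)| = |E(G2)| = 3, so φ is a bijection on edges as well as vertices. Hence G1 ≅ G2.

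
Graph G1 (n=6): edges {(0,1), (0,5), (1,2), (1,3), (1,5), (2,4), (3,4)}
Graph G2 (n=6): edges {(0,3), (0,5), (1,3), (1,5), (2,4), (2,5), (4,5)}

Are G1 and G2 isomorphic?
Yes, isomorphic

The graphs are isomorphic.
One valid mapping φ: V(G1) → V(G2): 0→2, 1→5, 2→1, 3→0, 4→3, 5→4

Verify φ preserves adjacency — for each edge of G1, its image is an edge of G2:
  (0,1) → (φ(0),φ(1)) = (2,5) ∈ E(G2) ✓
  (0,5) → (φ(0),φ(5)) = (2,4) ∈ E(G2) ✓
  (1,2) → (φ(1),φ(2)) = (1,5) ∈ E(G2) ✓
  (1,3) → (φ(1),φ(3)) = (0,5) ∈ E(G2) ✓
  (1,5) → (φ(1),φ(5)) = (4,5) ∈ E(G2) ✓
  (2,4) → (φ(2),φ(4)) = (1,3) ∈ E(G2) ✓
  (3,4) → (φ(3),φ(4)) = (0,3) ∈ E(G2) ✓
All 7 edges of G1 map to edges of G2, and |E(G1)| = |E(G2)| = 7, so φ is a bijection on edges as well as vertices. Hence G1 ≅ G2.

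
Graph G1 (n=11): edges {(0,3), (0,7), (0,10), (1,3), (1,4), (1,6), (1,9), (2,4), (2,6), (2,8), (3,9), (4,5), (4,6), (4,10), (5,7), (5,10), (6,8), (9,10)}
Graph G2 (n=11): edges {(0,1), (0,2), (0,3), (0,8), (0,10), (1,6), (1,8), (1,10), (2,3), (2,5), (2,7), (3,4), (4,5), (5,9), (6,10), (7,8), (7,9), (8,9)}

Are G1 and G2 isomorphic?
Yes, isomorphic

The graphs are isomorphic.
One valid mapping φ: V(G1) → V(G2): 0→5, 1→8, 2→10, 3→9, 4→0, 5→3, 6→1, 7→4, 8→6, 9→7, 10→2

Verify φ preserves adjacency — for each edge of G1, its image is an edge of G2:
  (0,3) → (φ(0),φ(3)) = (5,9) ∈ E(G2) ✓
  (0,7) → (φ(0),φ(7)) = (4,5) ∈ E(G2) ✓
  (0,10) → (φ(0),φ(10)) = (2,5) ∈ E(G2) ✓
  (1,3) → (φ(1),φ(3)) = (8,9) ∈ E(G2) ✓
  (1,4) → (φ(1),φ(4)) = (0,8) ∈ E(G2) ✓
  (1,6) → (φ(1),φ(6)) = (1,8) ∈ E(G2) ✓
  (1,9) → (φ(1),φ(9)) = (7,8) ∈ E(G2) ✓
  (2,4) → (φ(2),φ(4)) = (0,10) ∈ E(G2) ✓
  (2,6) → (φ(2),φ(6)) = (1,10) ∈ E(G2) ✓
  (2,8) → (φ(2),φ(8)) = (6,10) ∈ E(G2) ✓
  (3,9) → (φ(3),φ(9)) = (7,9) ∈ E(G2) ✓
  (4,5) → (φ(4),φ(5)) = (0,3) ∈ E(G2) ✓
  (4,6) → (φ(4),φ(6)) = (0,1) ∈ E(G2) ✓
  (4,10) → (φ(4),φ(10)) = (0,2) ∈ E(G2) ✓
  (5,7) → (φ(5),φ(7)) = (3,4) ∈ E(G2) ✓
  (5,10) → (φ(5),φ(10)) = (2,3) ∈ E(G2) ✓
  (6,8) → (φ(6),φ(8)) = (1,6) ∈ E(G2) ✓
  (9,10) → (φ(9),φ(10)) = (2,7) ∈ E(G2) ✓
All 18 edges of G1 map to edges of G2, and |E(G1)| = |E(G2)| = 18, so φ is a bijection on edges as well as vertices. Hence G1 ≅ G2.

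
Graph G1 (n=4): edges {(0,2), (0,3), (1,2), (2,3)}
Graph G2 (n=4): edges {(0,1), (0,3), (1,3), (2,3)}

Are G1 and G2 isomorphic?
Yes, isomorphic

The graphs are isomorphic.
One valid mapping φ: V(G1) → V(G2): 0→1, 1→2, 2→3, 3→0

Verify φ preserves adjacency — for each edge of G1, its image is an edge of G2:
  (0,2) → (φ(0),φ(2)) = (1,3) ∈ E(G2) ✓
  (0,3) → (φ(0),φ(3)) = (0,1) ∈ E(G2) ✓
  (1,2) → (φ(1),φ(2)) = (2,3) ∈ E(G2) ✓
  (2,3) → (φ(2),φ(3)) = (0,3) ∈ E(G2) ✓
All 4 edges of G1 map to edges of G2, and |E(G1)| = |E(G2)| = 4, so φ is a bijection on edges as well as vertices. Hence G1 ≅ G2.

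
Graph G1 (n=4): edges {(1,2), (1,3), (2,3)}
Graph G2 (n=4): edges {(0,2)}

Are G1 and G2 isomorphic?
No, not isomorphic

The graphs are NOT isomorphic.

Degrees in G1: deg(0)=0, deg(1)=2, deg(2)=2, deg(3)=2.
Sorted degree sequence of G1: [2, 2, 2, 0].
Degrees in G2: deg(0)=1, deg(1)=0, deg(2)=1, deg(3)=0.
Sorted degree sequence of G2: [1, 1, 0, 0].
The (sorted) degree sequence is an isomorphism invariant, so since G1 and G2 have different degree sequences they cannot be isomorphic.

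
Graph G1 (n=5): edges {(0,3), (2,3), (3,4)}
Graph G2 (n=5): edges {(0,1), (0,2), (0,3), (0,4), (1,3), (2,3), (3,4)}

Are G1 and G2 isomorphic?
No, not isomorphic

The graphs are NOT isomorphic.

Degrees in G1: deg(0)=1, deg(1)=0, deg(2)=1, deg(3)=3, deg(4)=1.
Sorted degree sequence of G1: [3, 1, 1, 1, 0].
Degrees in G2: deg(0)=4, deg(1)=2, deg(2)=2, deg(3)=4, deg(4)=2.
Sorted degree sequence of G2: [4, 4, 2, 2, 2].
The (sorted) degree sequence is an isomorphism invariant, so since G1 and G2 have different degree sequences they cannot be isomorphic.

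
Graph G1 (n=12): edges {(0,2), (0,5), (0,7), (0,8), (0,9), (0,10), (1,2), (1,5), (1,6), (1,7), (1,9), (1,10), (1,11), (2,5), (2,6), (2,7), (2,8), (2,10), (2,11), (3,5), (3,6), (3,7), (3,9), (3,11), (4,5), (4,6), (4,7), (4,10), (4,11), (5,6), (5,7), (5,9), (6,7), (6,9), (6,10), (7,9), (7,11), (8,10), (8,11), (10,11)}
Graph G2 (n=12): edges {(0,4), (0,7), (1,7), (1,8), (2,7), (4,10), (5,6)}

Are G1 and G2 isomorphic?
No, not isomorphic

The graphs are NOT isomorphic.

Connected components of G1: 1 component(s) with vertex sets [[0, 1, 2, 3, 4, 5, 6, 7, 8, 9, 10, 11]], sizes [12].
Connected components of G2: 5 component(s) with vertex sets [[3], [9], [11], [5, 6], [0, 1, 2, 4, 7, 8, 10]], sizes [1, 1, 1, 2, 7].
The number of connected components (and the multiset of component sizes) is an isomorphism invariant — an isomorphism maps each component of G1 bijectively onto a component of G2. Since G1 has 1 component(s) and G2 has 5, they cannot be isomorphic.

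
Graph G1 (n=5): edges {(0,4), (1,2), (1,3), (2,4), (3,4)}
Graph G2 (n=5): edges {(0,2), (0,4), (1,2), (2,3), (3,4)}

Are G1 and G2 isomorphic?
Yes, isomorphic

The graphs are isomorphic.
One valid mapping φ: V(G1) → V(G2): 0→1, 1→4, 2→3, 3→0, 4→2

Verify φ preserves adjacency — for each edge of G1, its image is an edge of G2:
  (0,4) → (φ(0),φ(4)) = (1,2) ∈ E(G2) ✓
  (1,2) → (φ(1),φ(2)) = (3,4) ∈ E(G2) ✓
  (1,3) → (φ(1),φ(3)) = (0,4) ∈ E(G2) ✓
  (2,4) → (φ(2),φ(4)) = (2,3) ∈ E(G2) ✓
  (3,4) → (φ(3),φ(4)) = (0,2) ∈ E(G2) ✓
All 5 edges of G1 map to edges of G2, and |E(G1)| = |E(G2)| = 5, so φ is a bijection on edges as well as vertices. Hence G1 ≅ G2.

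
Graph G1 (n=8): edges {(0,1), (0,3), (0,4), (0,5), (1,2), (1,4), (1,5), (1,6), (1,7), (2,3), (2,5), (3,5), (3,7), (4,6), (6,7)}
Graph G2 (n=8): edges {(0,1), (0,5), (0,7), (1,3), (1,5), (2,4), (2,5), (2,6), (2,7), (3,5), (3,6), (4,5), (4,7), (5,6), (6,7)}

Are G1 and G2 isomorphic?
Yes, isomorphic

The graphs are isomorphic.
One valid mapping φ: V(G1) → V(G2): 0→6, 1→5, 2→4, 3→7, 4→3, 5→2, 6→1, 7→0

Verify φ preserves adjacency — for each edge of G1, its image is an edge of G2:
  (0,1) → (φ(0),φ(1)) = (5,6) ∈ E(G2) ✓
  (0,3) → (φ(0),φ(3)) = (6,7) ∈ E(G2) ✓
  (0,4) → (φ(0),φ(4)) = (3,6) ∈ E(G2) ✓
  (0,5) → (φ(0),φ(5)) = (2,6) ∈ E(G2) ✓
  (1,2) → (φ(1),φ(2)) = (4,5) ∈ E(G2) ✓
  (1,4) → (φ(1),φ(4)) = (3,5) ∈ E(G2) ✓
  (1,5) → (φ(1),φ(5)) = (2,5) ∈ E(G2) ✓
  (1,6) → (φ(1),φ(6)) = (1,5) ∈ E(G2) ✓
  (1,7) → (φ(1),φ(7)) = (0,5) ∈ E(G2) ✓
  (2,3) → (φ(2),φ(3)) = (4,7) ∈ E(G2) ✓
  (2,5) → (φ(2),φ(5)) = (2,4) ∈ E(G2) ✓
  (3,5) → (φ(3),φ(5)) = (2,7) ∈ E(G2) ✓
  (3,7) → (φ(3),φ(7)) = (0,7) ∈ E(G2) ✓
  (4,6) → (φ(4),φ(6)) = (1,3) ∈ E(G2) ✓
  (6,7) → (φ(6),φ(7)) = (0,1) ∈ E(G2) ✓
All 15 edges of G1 map to edges of G2, and |E(G1)| = |E(G2)| = 15, so φ is a bijection on edges as well as vertices. Hence G1 ≅ G2.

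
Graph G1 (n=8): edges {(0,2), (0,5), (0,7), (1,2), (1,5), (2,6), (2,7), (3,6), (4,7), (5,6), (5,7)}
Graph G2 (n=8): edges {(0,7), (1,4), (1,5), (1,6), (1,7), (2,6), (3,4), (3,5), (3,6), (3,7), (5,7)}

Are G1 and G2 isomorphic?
Yes, isomorphic

The graphs are isomorphic.
One valid mapping φ: V(G1) → V(G2): 0→5, 1→4, 2→3, 3→2, 4→0, 5→1, 6→6, 7→7

Verify φ preserves adjacency — for each edge of G1, its image is an edge of G2:
  (0,2) → (φ(0),φ(2)) = (3,5) ∈ E(G2) ✓
  (0,5) → (φ(0),φ(5)) = (1,5) ∈ E(G2) ✓
  (0,7) → (φ(0),φ(7)) = (5,7) ∈ E(G2) ✓
  (1,2) → (φ(1),φ(2)) = (3,4) ∈ E(G2) ✓
  (1,5) → (φ(1),φ(5)) = (1,4) ∈ E(G2) ✓
  (2,6) → (φ(2),φ(6)) = (3,6) ∈ E(G2) ✓
  (2,7) → (φ(2),φ(7)) = (3,7) ∈ E(G2) ✓
  (3,6) → (φ(3),φ(6)) = (2,6) ∈ E(G2) ✓
  (4,7) → (φ(4),φ(7)) = (0,7) ∈ E(G2) ✓
  (5,6) → (φ(5),φ(6)) = (1,6) ∈ E(G2) ✓
  (5,7) → (φ(5),φ(7)) = (1,7) ∈ E(G2) ✓
All 11 edges of G1 map to edges of G2, and |E(G1)| = |E(G2)| = 11, so φ is a bijection on edges as well as vertices. Hence G1 ≅ G2.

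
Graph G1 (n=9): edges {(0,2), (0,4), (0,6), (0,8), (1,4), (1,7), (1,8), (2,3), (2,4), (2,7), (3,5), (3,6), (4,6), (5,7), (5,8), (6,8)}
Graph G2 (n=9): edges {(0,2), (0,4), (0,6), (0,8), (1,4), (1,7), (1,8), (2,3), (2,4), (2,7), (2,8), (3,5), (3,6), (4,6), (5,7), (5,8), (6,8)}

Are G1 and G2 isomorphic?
No, not isomorphic

The graphs are NOT isomorphic.

Counting edges: G1 has 16 edge(s); G2 has 17 edge(s).
Edge count is an isomorphism invariant (a bijection on vertices induces a bijection on edges), so differing edge counts rule out isomorphism.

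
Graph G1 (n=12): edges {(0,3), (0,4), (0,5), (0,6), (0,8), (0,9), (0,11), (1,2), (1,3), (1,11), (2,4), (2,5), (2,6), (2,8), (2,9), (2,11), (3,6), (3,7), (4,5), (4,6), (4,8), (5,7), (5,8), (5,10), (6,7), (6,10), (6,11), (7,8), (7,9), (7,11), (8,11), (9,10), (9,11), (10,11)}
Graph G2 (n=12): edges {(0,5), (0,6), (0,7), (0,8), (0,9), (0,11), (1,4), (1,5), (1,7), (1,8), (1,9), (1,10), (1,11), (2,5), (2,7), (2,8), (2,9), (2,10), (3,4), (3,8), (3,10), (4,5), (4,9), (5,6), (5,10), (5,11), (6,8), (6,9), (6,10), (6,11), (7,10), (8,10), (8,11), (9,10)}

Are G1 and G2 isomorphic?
Yes, isomorphic

The graphs are isomorphic.
One valid mapping φ: V(G1) → V(G2): 0→5, 1→3, 2→8, 3→4, 4→11, 5→0, 6→1, 7→9, 8→6, 9→2, 10→7, 11→10

Verify φ preserves adjacency — for each edge of G1, its image is an edge of G2:
  (0,3) → (φ(0),φ(3)) = (4,5) ∈ E(G2) ✓
  (0,4) → (φ(0),φ(4)) = (5,11) ∈ E(G2) ✓
  (0,5) → (φ(0),φ(5)) = (0,5) ∈ E(G2) ✓
  (0,6) → (φ(0),φ(6)) = (1,5) ∈ E(G2) ✓
  (0,8) → (φ(0),φ(8)) = (5,6) ∈ E(G2) ✓
  (0,9) → (φ(0),φ(9)) = (2,5) ∈ E(G2) ✓
  (0,11) → (φ(0),φ(11)) = (5,10) ∈ E(G2) ✓
  (1,2) → (φ(1),φ(2)) = (3,8) ∈ E(G2) ✓
  (1,3) → (φ(1),φ(3)) = (3,4) ∈ E(G2) ✓
  (1,11) → (φ(1),φ(11)) = (3,10) ∈ E(G2) ✓
  (2,4) → (φ(2),φ(4)) = (8,11) ∈ E(G2) ✓
  (2,5) → (φ(2),φ(5)) = (0,8) ∈ E(G2) ✓
  (2,6) → (φ(2),φ(6)) = (1,8) ∈ E(G2) ✓
  (2,8) → (φ(2),φ(8)) = (6,8) ∈ E(G2) ✓
  (2,9) → (φ(2),φ(9)) = (2,8) ∈ E(G2) ✓
  (2,11) → (φ(2),φ(11)) = (8,10) ∈ E(G2) ✓
  (3,6) → (φ(3),φ(6)) = (1,4) ∈ E(G2) ✓
  (3,7) → (φ(3),φ(7)) = (4,9) ∈ E(G2) ✓
  (4,5) → (φ(4),φ(5)) = (0,11) ∈ E(G2) ✓
  (4,6) → (φ(4),φ(6)) = (1,11) ∈ E(G2) ✓
  (4,8) → (φ(4),φ(8)) = (6,11) ∈ E(G2) ✓
  (5,7) → (φ(5),φ(7)) = (0,9) ∈ E(G2) ✓
  (5,8) → (φ(5),φ(8)) = (0,6) ∈ E(G2) ✓
  (5,10) → (φ(5),φ(10)) = (0,7) ∈ E(G2) ✓
  (6,7) → (φ(6),φ(7)) = (1,9) ∈ E(G2) ✓
  (6,10) → (φ(6),φ(10)) = (1,7) ∈ E(G2) ✓
  (6,11) → (φ(6),φ(11)) = (1,10) ∈ E(G2) ✓
  (7,8) → (φ(7),φ(8)) = (6,9) ∈ E(G2) ✓
  (7,9) → (φ(7),φ(9)) = (2,9) ∈ E(G2) ✓
  (7,11) → (φ(7),φ(11)) = (9,10) ∈ E(G2) ✓
  (8,11) → (φ(8),φ(11)) = (6,10) ∈ E(G2) ✓
  (9,10) → (φ(9),φ(10)) = (2,7) ∈ E(G2) ✓
  (9,11) → (φ(9),φ(11)) = (2,10) ∈ E(G2) ✓
  (10,11) → (φ(10),φ(11)) = (7,10) ∈ E(G2) ✓
All 34 edges of G1 map to edges of G2, and |E(G1)| = |E(G2)| = 34, so φ is a bijection on edges as well as vertices. Hence G1 ≅ G2.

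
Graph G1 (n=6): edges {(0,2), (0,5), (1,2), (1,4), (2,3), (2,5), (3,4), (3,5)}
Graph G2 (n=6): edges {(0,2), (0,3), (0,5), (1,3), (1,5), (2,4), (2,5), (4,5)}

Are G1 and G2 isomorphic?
Yes, isomorphic

The graphs are isomorphic.
One valid mapping φ: V(G1) → V(G2): 0→4, 1→1, 2→5, 3→0, 4→3, 5→2

Verify φ preserves adjacency — for each edge of G1, its image is an edge of G2:
  (0,2) → (φ(0),φ(2)) = (4,5) ∈ E(G2) ✓
  (0,5) → (φ(0),φ(5)) = (2,4) ∈ E(G2) ✓
  (1,2) → (φ(1),φ(2)) = (1,5) ∈ E(G2) ✓
  (1,4) → (φ(1),φ(4)) = (1,3) ∈ E(G2) ✓
  (2,3) → (φ(2),φ(3)) = (0,5) ∈ E(G2) ✓
  (2,5) → (φ(2),φ(5)) = (2,5) ∈ E(G2) ✓
  (3,4) → (φ(3),φ(4)) = (0,3) ∈ E(G2) ✓
  (3,5) → (φ(3),φ(5)) = (0,2) ∈ E(G2) ✓
All 8 edges of G1 map to edges of G2, and |E(G1)| = |E(G2)| = 8, so φ is a bijection on edges as well as vertices. Hence G1 ≅ G2.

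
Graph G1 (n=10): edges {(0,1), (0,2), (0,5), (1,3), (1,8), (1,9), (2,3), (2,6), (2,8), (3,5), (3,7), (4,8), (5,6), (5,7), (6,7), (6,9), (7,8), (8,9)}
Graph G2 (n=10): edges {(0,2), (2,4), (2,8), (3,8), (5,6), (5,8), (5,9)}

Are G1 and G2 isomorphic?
No, not isomorphic

The graphs are NOT isomorphic.

Connected components of G1: 1 component(s) with vertex sets [[0, 1, 2, 3, 4, 5, 6, 7, 8, 9]], sizes [10].
Connected components of G2: 3 component(s) with vertex sets [[1], [7], [0, 2, 3, 4, 5, 6, 8, 9]], sizes [1, 1, 8].
The number of connected components (and the multiset of component sizes) is an isomorphism invariant — an isomorphism maps each component of G1 bijectively onto a component of G2. Since G1 has 1 component(s) and G2 has 3, they cannot be isomorphic.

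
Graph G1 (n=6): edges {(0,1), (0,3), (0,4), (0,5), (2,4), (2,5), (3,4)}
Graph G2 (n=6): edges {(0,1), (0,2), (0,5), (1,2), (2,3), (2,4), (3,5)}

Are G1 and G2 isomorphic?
Yes, isomorphic

The graphs are isomorphic.
One valid mapping φ: V(G1) → V(G2): 0→2, 1→4, 2→5, 3→1, 4→0, 5→3

Verify φ preserves adjacency — for each edge of G1, its image is an edge of G2:
  (0,1) → (φ(0),φ(1)) = (2,4) ∈ E(G2) ✓
  (0,3) → (φ(0),φ(3)) = (1,2) ∈ E(G2) ✓
  (0,4) → (φ(0),φ(4)) = (0,2) ∈ E(G2) ✓
  (0,5) → (φ(0),φ(5)) = (2,3) ∈ E(G2) ✓
  (2,4) → (φ(2),φ(4)) = (0,5) ∈ E(G2) ✓
  (2,5) → (φ(2),φ(5)) = (3,5) ∈ E(G2) ✓
  (3,4) → (φ(3),φ(4)) = (0,1) ∈ E(G2) ✓
All 7 edges of G1 map to edges of G2, and |E(G1)| = |E(G2)| = 7, so φ is a bijection on edges as well as vertices. Hence G1 ≅ G2.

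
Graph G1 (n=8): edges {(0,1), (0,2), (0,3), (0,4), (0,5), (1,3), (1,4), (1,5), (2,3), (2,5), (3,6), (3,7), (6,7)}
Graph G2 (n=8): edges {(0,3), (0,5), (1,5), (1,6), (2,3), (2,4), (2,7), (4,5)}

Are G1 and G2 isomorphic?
No, not isomorphic

The graphs are NOT isomorphic.

Counting triangles (3-cliques): G1 has 6, G2 has 0.
Triangle count is an isomorphism invariant, so differing triangle counts rule out isomorphism.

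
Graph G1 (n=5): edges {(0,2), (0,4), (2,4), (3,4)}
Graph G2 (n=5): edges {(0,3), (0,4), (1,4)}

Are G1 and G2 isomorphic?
No, not isomorphic

The graphs are NOT isomorphic.

Degrees in G1: deg(0)=2, deg(1)=0, deg(2)=2, deg(3)=1, deg(4)=3.
Sorted degree sequence of G1: [3, 2, 2, 1, 0].
Degrees in G2: deg(0)=2, deg(1)=1, deg(2)=0, deg(3)=1, deg(4)=2.
Sorted degree sequence of G2: [2, 2, 1, 1, 0].
The (sorted) degree sequence is an isomorphism invariant, so since G1 and G2 have different degree sequences they cannot be isomorphic.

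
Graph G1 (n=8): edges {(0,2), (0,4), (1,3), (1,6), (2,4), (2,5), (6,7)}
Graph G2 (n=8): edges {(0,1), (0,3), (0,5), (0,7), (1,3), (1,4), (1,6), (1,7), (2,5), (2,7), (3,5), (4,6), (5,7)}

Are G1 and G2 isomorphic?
No, not isomorphic

The graphs are NOT isomorphic.

Connected components of G1: 2 component(s) with vertex sets [[0, 2, 4, 5], [1, 3, 6, 7]], sizes [4, 4].
Connected components of G2: 1 component(s) with vertex sets [[0, 1, 2, 3, 4, 5, 6, 7]], sizes [8].
The number of connected components (and the multiset of component sizes) is an isomorphism invariant — an isomorphism maps each component of G1 bijectively onto a component of G2. Since G1 has 2 component(s) and G2 has 1, they cannot be isomorphic.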